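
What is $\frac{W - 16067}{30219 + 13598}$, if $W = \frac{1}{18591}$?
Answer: $- \frac{298701596}{814601847} \approx -0.36668$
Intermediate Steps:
$W = \frac{1}{18591} \approx 5.3789 \cdot 10^{-5}$
$\frac{W - 16067}{30219 + 13598} = \frac{\frac{1}{18591} - 16067}{30219 + 13598} = - \frac{298701596}{18591 \cdot 43817} = \left(- \frac{298701596}{18591}\right) \frac{1}{43817} = - \frac{298701596}{814601847}$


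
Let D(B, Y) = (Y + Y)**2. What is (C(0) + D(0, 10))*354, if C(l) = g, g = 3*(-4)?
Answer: 137352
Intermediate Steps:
g = -12
D(B, Y) = 4*Y**2 (D(B, Y) = (2*Y)**2 = 4*Y**2)
C(l) = -12
(C(0) + D(0, 10))*354 = (-12 + 4*10**2)*354 = (-12 + 4*100)*354 = (-12 + 400)*354 = 388*354 = 137352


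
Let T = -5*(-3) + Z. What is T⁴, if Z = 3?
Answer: 104976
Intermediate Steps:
T = 18 (T = -5*(-3) + 3 = 15 + 3 = 18)
T⁴ = 18⁴ = 104976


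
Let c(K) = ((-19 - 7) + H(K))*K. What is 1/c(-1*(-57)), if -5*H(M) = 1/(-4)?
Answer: -20/29583 ≈ -0.00067606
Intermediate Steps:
H(M) = 1/20 (H(M) = -⅕/(-4) = -⅕*(-¼) = 1/20)
c(K) = -519*K/20 (c(K) = ((-19 - 7) + 1/20)*K = (-26 + 1/20)*K = -519*K/20)
1/c(-1*(-57)) = 1/(-(-519)*(-57)/20) = 1/(-519/20*57) = 1/(-29583/20) = -20/29583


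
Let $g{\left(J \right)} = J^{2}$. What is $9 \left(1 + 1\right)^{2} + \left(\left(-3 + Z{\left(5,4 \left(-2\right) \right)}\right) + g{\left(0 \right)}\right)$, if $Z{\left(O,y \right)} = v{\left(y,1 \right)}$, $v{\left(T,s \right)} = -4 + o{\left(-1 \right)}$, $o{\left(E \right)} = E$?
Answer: $28$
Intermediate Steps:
$v{\left(T,s \right)} = -5$ ($v{\left(T,s \right)} = -4 - 1 = -5$)
$Z{\left(O,y \right)} = -5$
$9 \left(1 + 1\right)^{2} + \left(\left(-3 + Z{\left(5,4 \left(-2\right) \right)}\right) + g{\left(0 \right)}\right) = 9 \left(1 + 1\right)^{2} + \left(\left(-3 - 5\right) + 0^{2}\right) = 9 \cdot 2^{2} + \left(-8 + 0\right) = 9 \cdot 4 - 8 = 36 - 8 = 28$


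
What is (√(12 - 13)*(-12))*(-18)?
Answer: 216*I ≈ 216.0*I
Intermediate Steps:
(√(12 - 13)*(-12))*(-18) = (√(-1)*(-12))*(-18) = (I*(-12))*(-18) = -12*I*(-18) = 216*I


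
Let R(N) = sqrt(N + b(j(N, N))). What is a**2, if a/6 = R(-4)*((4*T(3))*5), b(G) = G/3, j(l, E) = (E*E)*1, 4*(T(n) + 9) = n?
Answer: 1306800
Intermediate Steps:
T(n) = -9 + n/4
j(l, E) = E**2 (j(l, E) = E**2*1 = E**2)
b(G) = G/3 (b(G) = G*(1/3) = G/3)
R(N) = sqrt(N + N**2/3)
a = -660*sqrt(3) (a = 6*((sqrt(3)*sqrt(-4*(3 - 4))/3)*((4*(-9 + (1/4)*3))*5)) = 6*((sqrt(3)*sqrt(-4*(-1))/3)*((4*(-9 + 3/4))*5)) = 6*((sqrt(3)*sqrt(4)/3)*((4*(-33/4))*5)) = 6*(((1/3)*sqrt(3)*2)*(-33*5)) = 6*((2*sqrt(3)/3)*(-165)) = 6*(-110*sqrt(3)) = -660*sqrt(3) ≈ -1143.2)
a**2 = (-660*sqrt(3))**2 = 1306800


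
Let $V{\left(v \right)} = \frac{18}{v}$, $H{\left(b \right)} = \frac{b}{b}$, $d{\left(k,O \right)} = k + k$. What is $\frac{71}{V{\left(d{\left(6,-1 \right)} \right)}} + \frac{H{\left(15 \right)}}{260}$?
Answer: $\frac{36923}{780} \approx 47.337$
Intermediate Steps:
$d{\left(k,O \right)} = 2 k$
$H{\left(b \right)} = 1$
$\frac{71}{V{\left(d{\left(6,-1 \right)} \right)}} + \frac{H{\left(15 \right)}}{260} = \frac{71}{18 \frac{1}{2 \cdot 6}} + 1 \cdot \frac{1}{260} = \frac{71}{18 \cdot \frac{1}{12}} + 1 \cdot \frac{1}{260} = \frac{71}{18 \cdot \frac{1}{12}} + \frac{1}{260} = \frac{71}{\frac{3}{2}} + \frac{1}{260} = 71 \cdot \frac{2}{3} + \frac{1}{260} = \frac{142}{3} + \frac{1}{260} = \frac{36923}{780}$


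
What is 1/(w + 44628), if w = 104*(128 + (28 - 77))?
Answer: 1/52844 ≈ 1.8924e-5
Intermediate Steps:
w = 8216 (w = 104*(128 - 49) = 104*79 = 8216)
1/(w + 44628) = 1/(8216 + 44628) = 1/52844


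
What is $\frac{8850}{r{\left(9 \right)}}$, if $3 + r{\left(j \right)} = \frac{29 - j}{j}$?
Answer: $- \frac{79650}{7} \approx -11379.0$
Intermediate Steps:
$r{\left(j \right)} = -3 + \frac{29 - j}{j}$
$\frac{8850}{r{\left(9 \right)}} = \frac{8850}{-4 + \frac{29}{9}} = \frac{8850}{- \frac{7}{9}} = 8850 \left(- \frac{9}{7}\right) = - \frac{79650}{7}$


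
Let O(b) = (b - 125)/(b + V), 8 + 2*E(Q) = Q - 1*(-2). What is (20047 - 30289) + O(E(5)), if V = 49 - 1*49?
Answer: -9991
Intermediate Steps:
E(Q) = -3 + Q/2 (E(Q) = -4 + (Q - 1*(-2))/2 = -4 + (Q + 2)/2 = -4 + (2 + Q)/2 = -4 + (1 + Q/2) = -3 + Q/2)
V = 0 (V = 49 - 49 = 0)
O(b) = (-125 + b)/b (O(b) = (b - 125)/(b + 0) = (-125 + b)/b)
(20047 - 30289) + O(E(5)) = (20047 - 30289) + (-125 + (-3 + (½)*5))/(-3 + (½)*5) = -10242 + (-125 + (-3 + 5/2))/(-3 + 5/2) = -10242 + (-125 - ½)/(-½) = -10242 - 2*(-251/2) = -10242 + 251 = -9991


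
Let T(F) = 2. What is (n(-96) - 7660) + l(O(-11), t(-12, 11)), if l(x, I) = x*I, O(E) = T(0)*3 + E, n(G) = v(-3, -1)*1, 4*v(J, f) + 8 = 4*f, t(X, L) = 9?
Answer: -7708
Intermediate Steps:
v(J, f) = -2 + f (v(J, f) = -2 + (4*f)/4 = -2 + f)
n(G) = -3 (n(G) = (-2 - 1)*1 = -3*1 = -3)
O(E) = 6 + E (O(E) = 2*3 + E = 6 + E)
l(x, I) = I*x
(n(-96) - 7660) + l(O(-11), t(-12, 11)) = (-3 - 7660) + 9*(6 - 11) = -7663 + 9*(-5) = -7663 - 45 = -7708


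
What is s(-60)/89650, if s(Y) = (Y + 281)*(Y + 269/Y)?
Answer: -855049/5379000 ≈ -0.15896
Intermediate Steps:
s(Y) = (281 + Y)*(Y + 269/Y)
s(-60)/89650 = (269 + (-60)**2 + 281*(-60) + 75589/(-60))/89650 = (269 + 3600 - 16860 + 75589*(-1/60))*(1/89650) = (269 + 3600 - 16860 - 75589/60)*(1/89650) = -855049/60*1/89650 = -855049/5379000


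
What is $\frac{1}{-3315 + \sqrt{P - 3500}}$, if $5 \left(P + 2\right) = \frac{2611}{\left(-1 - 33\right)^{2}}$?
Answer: $- \frac{19160700}{63537959449} - \frac{34 i \sqrt{101194745}}{63537959449} \approx -0.00030156 - 5.383 \cdot 10^{-6} i$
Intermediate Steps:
$P = - \frac{8949}{5780}$ ($P = -2 + \frac{2611 \frac{1}{\left(-1 - 33\right)^{2}}}{5} = -2 + \frac{2611 \frac{1}{\left(-34\right)^{2}}}{5} = -2 + \frac{2611 \cdot \frac{1}{1156}}{5} = -2 + \frac{1}{5} \cdot \frac{2611}{1156} = -2 + \frac{2611}{5780} = - \frac{8949}{5780} \approx -1.5483$)
$\frac{1}{-3315 + \sqrt{P - 3500}} = \frac{1}{-3315 + \sqrt{- \frac{8949}{5780} - 3500}} = \frac{1}{-3315 + \sqrt{- \frac{20238949}{5780}}} = \frac{1}{-3315 + \frac{i \sqrt{101194745}}{170}}$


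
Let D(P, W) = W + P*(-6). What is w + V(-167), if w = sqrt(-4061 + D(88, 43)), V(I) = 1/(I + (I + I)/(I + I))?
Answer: -1/166 + I*sqrt(4546) ≈ -0.0060241 + 67.424*I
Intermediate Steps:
D(P, W) = W - 6*P
V(I) = 1/(1 + I) (V(I) = 1/(I + (2*I)/((2*I))) = 1/(I + (2*I)*(1/(2*I))) = 1/(I + 1) = 1/(1 + I))
w = I*sqrt(4546) (w = sqrt(-4061 + (43 - 6*88)) = sqrt(-4061 + (43 - 528)) = sqrt(-4061 - 485) = sqrt(-4546) = I*sqrt(4546) ≈ 67.424*I)
w + V(-167) = I*sqrt(4546) + 1/(1 - 167) = I*sqrt(4546) + 1/(-166) = I*sqrt(4546) - 1/166 = -1/166 + I*sqrt(4546)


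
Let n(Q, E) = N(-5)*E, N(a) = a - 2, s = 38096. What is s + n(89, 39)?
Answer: 37823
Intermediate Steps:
N(a) = -2 + a
n(Q, E) = -7*E (n(Q, E) = (-2 - 5)*E = -7*E)
s + n(89, 39) = 38096 - 7*39 = 38096 - 273 = 37823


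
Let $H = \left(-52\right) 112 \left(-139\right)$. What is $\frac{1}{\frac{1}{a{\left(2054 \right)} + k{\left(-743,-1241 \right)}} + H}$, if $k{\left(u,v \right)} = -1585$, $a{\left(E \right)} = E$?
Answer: $\frac{469}{379672385} \approx 1.2353 \cdot 10^{-6}$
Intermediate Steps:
$H = 809536$ ($H = \left(-5824\right) \left(-139\right) = 809536$)
$\frac{1}{\frac{1}{a{\left(2054 \right)} + k{\left(-743,-1241 \right)}} + H} = \frac{1}{\frac{1}{2054 - 1585} + 809536} = \frac{1}{\frac{1}{469} + 809536} = \frac{1}{\frac{379672385}{469}} = \frac{469}{379672385}$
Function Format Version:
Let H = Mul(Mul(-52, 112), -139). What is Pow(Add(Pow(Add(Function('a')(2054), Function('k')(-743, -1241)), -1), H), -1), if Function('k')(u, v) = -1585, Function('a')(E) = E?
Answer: Rational(469, 379672385) ≈ 1.2353e-6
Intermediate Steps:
H = 809536 (H = Mul(-5824, -139) = 809536)
Pow(Add(Pow(Add(Function('a')(2054), Function('k')(-743, -1241)), -1), H), -1) = Pow(Add(Pow(Add(2054, -1585), -1), 809536), -1) = Pow(Add(Pow(469, -1), 809536), -1) = Pow(Add(Rational(1, 469), 809536), -1) = Pow(Rational(379672385, 469), -1) = Rational(469, 379672385)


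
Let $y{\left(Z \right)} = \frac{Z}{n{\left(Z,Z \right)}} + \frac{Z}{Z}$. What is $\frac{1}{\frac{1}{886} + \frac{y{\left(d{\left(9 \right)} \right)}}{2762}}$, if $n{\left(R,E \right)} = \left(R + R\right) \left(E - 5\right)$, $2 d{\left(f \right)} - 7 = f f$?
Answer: $\frac{95438148}{142715} \approx 668.73$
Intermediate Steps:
$d{\left(f \right)} = \frac{7}{2} + \frac{f^{2}}{2}$ ($d{\left(f \right)} = \frac{7}{2} + \frac{f f}{2} = \frac{7}{2} + \frac{f^{2}}{2}$)
$n{\left(R,E \right)} = 2 R \left(-5 + E\right)$
$y{\left(Z \right)} = 1 + \frac{1}{2 \left(-5 + Z\right)}$ ($y{\left(Z \right)} = \frac{Z}{2 Z \left(-5 + Z\right)} + \frac{Z}{Z} = Z \frac{1}{2 Z \left(-5 + Z\right)} + 1 = \frac{1}{2 \left(-5 + Z\right)} + 1 = 1 + \frac{1}{2 \left(-5 + Z\right)}$)
$\frac{1}{\frac{1}{886} + \frac{y{\left(d{\left(9 \right)} \right)}}{2762}} = \frac{1}{\frac{1}{886} + \frac{\frac{1}{-5 + \left(\frac{7}{2} + \frac{9^{2}}{2}\right)} \left(- \frac{9}{2} + \left(\frac{7}{2} + \frac{9^{2}}{2}\right)\right)}{2762}} = \frac{1}{\frac{1}{886} + \frac{- \frac{9}{2} + \left(\frac{7}{2} + \frac{1}{2} \cdot 81\right)}{-5 + \left(\frac{7}{2} + \frac{1}{2} \cdot 81\right)} \frac{1}{2762}} = \frac{1}{\frac{1}{886} + \frac{- \frac{9}{2} + \left(\frac{7}{2} + \frac{81}{2}\right)}{-5 + \left(\frac{7}{2} + \frac{81}{2}\right)} \frac{1}{2762}} = \frac{1}{\frac{1}{886} + \frac{- \frac{9}{2} + 44}{-5 + 44} \cdot \frac{1}{2762}} = \frac{1}{\frac{1}{886} + \frac{1}{39} \cdot \frac{79}{2} \cdot \frac{1}{2762}} = \frac{1}{\frac{1}{886} + \frac{79}{78} \cdot \frac{1}{2762}} = \frac{1}{\frac{1}{886} + \frac{79}{215436}} = \frac{1}{\frac{142715}{95438148}} = \frac{95438148}{142715}$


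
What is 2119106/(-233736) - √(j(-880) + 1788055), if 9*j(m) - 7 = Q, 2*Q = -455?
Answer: -1059553/116868 - √7152122/2 ≈ -1346.2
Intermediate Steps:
Q = -455/2 (Q = (½)*(-455) = -455/2 ≈ -227.50)
j(m) = -49/2 (j(m) = 7/9 + (⅑)*(-455/2) = 7/9 - 455/18 = -49/2)
2119106/(-233736) - √(j(-880) + 1788055) = 2119106/(-233736) - √(-49/2 + 1788055) = 2119106*(-1/233736) - √(3576061/2) = -1059553/116868 - √7152122/2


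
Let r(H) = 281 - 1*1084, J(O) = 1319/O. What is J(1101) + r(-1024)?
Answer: -882784/1101 ≈ -801.80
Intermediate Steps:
r(H) = -803 (r(H) = 281 - 1084 = -803)
J(1101) + r(-1024) = 1319/1101 - 803 = -882784/1101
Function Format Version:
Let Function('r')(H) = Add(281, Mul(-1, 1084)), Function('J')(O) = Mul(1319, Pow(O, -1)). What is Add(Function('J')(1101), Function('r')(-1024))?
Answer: Rational(-882784, 1101) ≈ -801.80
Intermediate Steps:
Function('r')(H) = -803 (Function('r')(H) = Add(281, -1084) = -803)
Add(Function('J')(1101), Function('r')(-1024)) = Add(Mul(1319, Pow(1101, -1)), -803) = Add(Mul(1319, Rational(1, 1101)), -803) = Add(Rational(1319, 1101), -803) = Rational(-882784, 1101)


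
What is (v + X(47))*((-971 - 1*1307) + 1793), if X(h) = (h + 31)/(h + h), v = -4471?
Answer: 101897530/47 ≈ 2.1680e+6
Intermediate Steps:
X(h) = (31 + h)/(2*h) (X(h) = (31 + h)/((2*h)) = (31 + h)*(1/(2*h)) = (31 + h)/(2*h))
(v + X(47))*((-971 - 1*1307) + 1793) = (-4471 + (½)*(31 + 47)/47)*((-971 - 1*1307) + 1793) = (-4471 + (½)*(1/47)*78)*((-971 - 1307) + 1793) = (-4471 + 39/47)*(-2278 + 1793) = -210098/47*(-485) = 101897530/47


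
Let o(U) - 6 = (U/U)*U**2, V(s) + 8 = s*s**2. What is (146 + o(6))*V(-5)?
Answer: -25004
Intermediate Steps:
V(s) = -8 + s**3 (V(s) = -8 + s*s**2 = -8 + s**3)
o(U) = 6 + U**2 (o(U) = 6 + (U/U)*U**2 = 6 + 1*U**2 = 6 + U**2)
(146 + o(6))*V(-5) = (146 + (6 + 6**2))*(-8 + (-5)**3) = (146 + (6 + 36))*(-8 - 125) = (146 + 42)*(-133) = 188*(-133) = -25004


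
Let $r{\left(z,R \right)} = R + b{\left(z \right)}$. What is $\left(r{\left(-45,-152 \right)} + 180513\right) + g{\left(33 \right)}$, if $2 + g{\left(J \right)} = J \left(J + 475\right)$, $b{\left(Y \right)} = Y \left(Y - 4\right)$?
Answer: $199328$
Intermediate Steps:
$b{\left(Y \right)} = Y \left(-4 + Y\right)$
$g{\left(J \right)} = -2 + J \left(475 + J\right)$ ($g{\left(J \right)} = -2 + J \left(J + 475\right) = -2 + J \left(475 + J\right)$)
$r{\left(z,R \right)} = R + z \left(-4 + z\right)$
$\left(r{\left(-45,-152 \right)} + 180513\right) + g{\left(33 \right)} = \left(\left(-152 - 45 \left(-4 - 45\right)\right) + 180513\right) + \left(-2 + 33^{2} + 475 \cdot 33\right) = \left(\left(-152 - -2205\right) + 180513\right) + \left(-2 + 1089 + 15675\right) = \left(\left(-152 + 2205\right) + 180513\right) + 16762 = \left(2053 + 180513\right) + 16762 = 182566 + 16762 = 199328$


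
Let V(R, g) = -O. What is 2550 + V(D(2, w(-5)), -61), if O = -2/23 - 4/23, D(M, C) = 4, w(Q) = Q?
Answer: 58656/23 ≈ 2550.3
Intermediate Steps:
O = -6/23 (O = -2*1/23 - 4*1/23 = -2/23 - 4/23 = -6/23 ≈ -0.26087)
V(R, g) = 6/23 (V(R, g) = -1*(-6/23) = 6/23)
2550 + V(D(2, w(-5)), -61) = 2550 + 6/23 = 58656/23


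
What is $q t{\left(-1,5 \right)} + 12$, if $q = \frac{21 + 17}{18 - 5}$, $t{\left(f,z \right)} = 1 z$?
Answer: $\frac{346}{13} \approx 26.615$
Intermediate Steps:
$t{\left(f,z \right)} = z$
$q = \frac{38}{13} \approx 2.9231$
$q t{\left(-1,5 \right)} + 12 = \frac{38}{13} \cdot 5 + 12 = \frac{190}{13} + 12 = \frac{346}{13}$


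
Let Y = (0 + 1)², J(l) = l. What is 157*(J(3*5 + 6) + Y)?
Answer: 3454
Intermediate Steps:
Y = 1 (Y = 1² = 1)
157*(J(3*5 + 6) + Y) = 157*((3*5 + 6) + 1) = 157*((15 + 6) + 1) = 157*(21 + 1) = 157*22 = 3454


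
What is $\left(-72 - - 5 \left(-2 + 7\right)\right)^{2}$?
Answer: $2209$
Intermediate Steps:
$\left(-72 - - 5 \left(-2 + 7\right)\right)^{2} = \left(-72 - \left(-5\right) 5\right)^{2} = \left(-72 - -25\right)^{2} = \left(-72 + 25\right)^{2} = \left(-47\right)^{2} = 2209$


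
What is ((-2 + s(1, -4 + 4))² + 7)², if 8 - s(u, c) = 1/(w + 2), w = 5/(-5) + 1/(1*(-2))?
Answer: 529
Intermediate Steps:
w = -3/2 (w = 5*(-⅕) + 1*(-½) = -1 - ½ = -3/2 ≈ -1.5000)
s(u, c) = 6 (s(u, c) = 8 - 1/(-3/2 + 2) = 8 - 1/½ = 8 - 1*2 = 8 - 2 = 6)
((-2 + s(1, -4 + 4))² + 7)² = ((-2 + 6)² + 7)² = (4² + 7)² = (16 + 7)² = 23² = 529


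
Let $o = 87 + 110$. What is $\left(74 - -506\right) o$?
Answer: $114260$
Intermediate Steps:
$o = 197$
$\left(74 - -506\right) o = \left(74 - -506\right) 197 = \left(74 + 506\right) 197 = 580 \cdot 197 = 114260$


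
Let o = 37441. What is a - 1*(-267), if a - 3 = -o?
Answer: -37171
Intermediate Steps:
a = -37438 (a = 3 - 1*37441 = 3 - 37441 = -37438)
a - 1*(-267) = -37438 - 1*(-267) = -37438 + 267 = -37171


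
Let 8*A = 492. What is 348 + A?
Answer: 819/2 ≈ 409.50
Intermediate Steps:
A = 123/2 (A = (⅛)*492 = 123/2 ≈ 61.500)
348 + A = 348 + 123/2 = 819/2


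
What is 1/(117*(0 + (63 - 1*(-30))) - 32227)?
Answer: -1/21346 ≈ -4.6847e-5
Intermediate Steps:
1/(117*(0 + (63 - 1*(-30))) - 32227) = 1/(117*(0 + (63 + 30)) - 32227) = 1/(117*(0 + 93) - 32227) = 1/(117*93 - 32227) = 1/(10881 - 32227) = 1/(-21346) = -1/21346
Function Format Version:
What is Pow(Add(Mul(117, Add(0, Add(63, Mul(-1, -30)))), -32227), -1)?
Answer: Rational(-1, 21346) ≈ -4.6847e-5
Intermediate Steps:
Pow(Add(Mul(117, Add(0, Add(63, Mul(-1, -30)))), -32227), -1) = Pow(Add(Mul(117, Add(0, Add(63, 30))), -32227), -1) = Pow(Add(Mul(117, Add(0, 93)), -32227), -1) = Pow(Add(Mul(117, 93), -32227), -1) = Pow(Add(10881, -32227), -1) = Pow(-21346, -1) = Rational(-1, 21346)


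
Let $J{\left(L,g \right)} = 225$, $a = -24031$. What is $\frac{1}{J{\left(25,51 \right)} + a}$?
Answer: $- \frac{1}{23806} \approx -4.2006 \cdot 10^{-5}$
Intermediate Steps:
$\frac{1}{J{\left(25,51 \right)} + a} = \frac{1}{225 - 24031} = \frac{1}{-23806} = - \frac{1}{23806}$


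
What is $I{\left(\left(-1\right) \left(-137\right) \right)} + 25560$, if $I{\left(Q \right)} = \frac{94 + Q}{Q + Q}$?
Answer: $\frac{7003671}{274} \approx 25561.0$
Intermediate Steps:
$I{\left(Q \right)} = \frac{94 + Q}{2 Q}$
$I{\left(\left(-1\right) \left(-137\right) \right)} + 25560 = \frac{94 - -137}{2 \left(\left(-1\right) \left(-137\right)\right)} + 25560 = \frac{94 + 137}{2 \cdot 137} + 25560 = \frac{1}{2} \cdot \frac{1}{137} \cdot 231 + 25560 = \frac{231}{274} + 25560 = \frac{7003671}{274}$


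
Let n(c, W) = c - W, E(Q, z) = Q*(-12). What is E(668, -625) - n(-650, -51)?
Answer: -7417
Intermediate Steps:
E(Q, z) = -12*Q
E(668, -625) - n(-650, -51) = -12*668 - (-650 - 1*(-51)) = -8016 - (-650 + 51) = -8016 - 1*(-599) = -8016 + 599 = -7417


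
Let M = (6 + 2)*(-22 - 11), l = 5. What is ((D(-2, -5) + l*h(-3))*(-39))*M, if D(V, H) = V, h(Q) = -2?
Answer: -123552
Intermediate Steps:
M = -264 (M = 8*(-33) = -264)
((D(-2, -5) + l*h(-3))*(-39))*M = ((-2 + 5*(-2))*(-39))*(-264) = ((-2 - 10)*(-39))*(-264) = -12*(-39)*(-264) = 468*(-264) = -123552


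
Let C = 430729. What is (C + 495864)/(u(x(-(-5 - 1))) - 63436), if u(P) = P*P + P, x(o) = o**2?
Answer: -926593/62104 ≈ -14.920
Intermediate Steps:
u(P) = P + P**2 (u(P) = P**2 + P = P + P**2)
(C + 495864)/(u(x(-(-5 - 1))) - 63436) = (430729 + 495864)/((-(-5 - 1))**2*(1 + (-(-5 - 1))**2) - 63436) = 926593/((-1*(-6))**2*(1 + (-1*(-6))**2) - 63436) = 926593/(6**2*(1 + 6**2) - 63436) = 926593/(36*(1 + 36) - 63436) = 926593/(36*37 - 63436) = 926593/(1332 - 63436) = 926593/(-62104) = 926593*(-1/62104) = -926593/62104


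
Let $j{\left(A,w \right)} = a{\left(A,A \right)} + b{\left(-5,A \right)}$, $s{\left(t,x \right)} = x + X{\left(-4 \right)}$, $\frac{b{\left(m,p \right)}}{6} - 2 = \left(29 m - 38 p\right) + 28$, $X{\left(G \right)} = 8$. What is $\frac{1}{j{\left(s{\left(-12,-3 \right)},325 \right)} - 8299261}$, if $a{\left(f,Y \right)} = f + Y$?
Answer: $- \frac{1}{8301081} \approx -1.2047 \cdot 10^{-7}$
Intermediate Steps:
$b{\left(m,p \right)} = 180 - 228 p + 174 m$ ($b{\left(m,p \right)} = 12 + 6 \left(\left(29 m - 38 p\right) + 28\right) = 12 + 6 \left(\left(- 38 p + 29 m\right) + 28\right) = 12 + 6 \left(28 - 38 p + 29 m\right) = 12 + \left(168 - 228 p + 174 m\right) = 180 - 228 p + 174 m$)
$s{\left(t,x \right)} = 8 + x$ ($s{\left(t,x \right)} = x + 8 = 8 + x$)
$a{\left(f,Y \right)} = Y + f$
$j{\left(A,w \right)} = -690 - 226 A$ ($j{\left(A,w \right)} = \left(A + A\right) + \left(180 - 228 A + 174 \left(-5\right)\right) = 2 A - \left(690 + 228 A\right) = -690 - 226 A$)
$\frac{1}{j{\left(s{\left(-12,-3 \right)},325 \right)} - 8299261} = \frac{1}{\left(-690 - 226 \left(8 - 3\right)\right) - 8299261} = \frac{1}{\left(-690 - 1130\right) - 8299261} = \frac{1}{-1820 - 8299261} = \frac{1}{-8301081} = - \frac{1}{8301081}$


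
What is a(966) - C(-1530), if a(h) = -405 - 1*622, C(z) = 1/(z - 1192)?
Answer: -2795493/2722 ≈ -1027.0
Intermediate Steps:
C(z) = 1/(-1192 + z)
a(h) = -1027 (a(h) = -405 - 622 = -1027)
a(966) - C(-1530) = -1027 - 1/(-1192 - 1530) = -1027 - 1/(-2722) = -1027 - 1*(-1/2722) = -1027 + 1/2722 = -2795493/2722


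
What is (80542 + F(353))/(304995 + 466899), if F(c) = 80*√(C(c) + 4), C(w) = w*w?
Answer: 40271/385947 + 40*√124613/385947 ≈ 0.14093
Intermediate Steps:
C(w) = w²
F(c) = 80*√(4 + c²) (F(c) = 80*√(c² + 4) = 80*√(4 + c²))
(80542 + F(353))/(304995 + 466899) = (80542 + 80*√(4 + 353²))/(304995 + 466899) = (80542 + 80*√(4 + 124609))/771894 = (80542 + 80*√124613)*(1/771894) = 40271/385947 + 40*√124613/385947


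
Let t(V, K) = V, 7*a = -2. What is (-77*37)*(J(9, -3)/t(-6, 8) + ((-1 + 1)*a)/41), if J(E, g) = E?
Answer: 8547/2 ≈ 4273.5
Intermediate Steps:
a = -2/7 (a = (⅐)*(-2) = -2/7 ≈ -0.28571)
(-77*37)*(J(9, -3)/t(-6, 8) + ((-1 + 1)*a)/41) = (-77*37)*(9/(-6) + ((-1 + 1)*(-2/7))/41) = -2849*(9*(-⅙) + (0*(-2/7))*(1/41)) = -2849*(-3/2 + 0*(1/41)) = -2849*(-3/2 + 0) = -2849*(-3/2) = 8547/2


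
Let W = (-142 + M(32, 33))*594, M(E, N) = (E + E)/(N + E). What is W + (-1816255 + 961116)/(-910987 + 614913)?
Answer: -1611950100661/19244810 ≈ -83760.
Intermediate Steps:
M(E, N) = 2*E/(E + N) (M(E, N) = (2*E)/(E + N) = 2*E/(E + N))
W = -5444604/65 (W = (-142 + 2*32/(32 + 33))*594 = (-142 + 2*32/65)*594 = (-142 + 2*32*(1/65))*594 = (-142 + 64/65)*594 = -9166/65*594 = -5444604/65 ≈ -83763.)
W + (-1816255 + 961116)/(-910987 + 614913) = -5444604/65 + (-1816255 + 961116)/(-910987 + 614913) = -5444604/65 - 855139/(-296074) = -5444604/65 - 855139*(-1/296074) = -5444604/65 + 855139/296074 = -1611950100661/19244810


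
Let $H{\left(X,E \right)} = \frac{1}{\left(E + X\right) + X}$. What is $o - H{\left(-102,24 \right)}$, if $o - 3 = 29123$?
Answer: $\frac{5242681}{180} \approx 29126.0$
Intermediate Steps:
$H{\left(X,E \right)} = \frac{1}{E + 2 X}$
$o = 29126$ ($o = 3 + 29123 = 29126$)
$o - H{\left(-102,24 \right)} = 29126 - \frac{1}{24 + 2 \left(-102\right)} = 29126 - \frac{1}{24 - 204} = 29126 - \frac{1}{-180} = 29126 - - \frac{1}{180} = 29126 + \frac{1}{180} = \frac{5242681}{180}$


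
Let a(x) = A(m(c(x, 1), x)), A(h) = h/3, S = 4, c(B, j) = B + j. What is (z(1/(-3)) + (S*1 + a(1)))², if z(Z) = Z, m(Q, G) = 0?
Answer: 121/9 ≈ 13.444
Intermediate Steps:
A(h) = h/3 (A(h) = h*(⅓) = h/3)
a(x) = 0 (a(x) = (⅓)*0 = 0)
(z(1/(-3)) + (S*1 + a(1)))² = (1/(-3) + (4*1 + 0))² = (-⅓ + (4 + 0))² = (-⅓ + 4)² = (11/3)² = 121/9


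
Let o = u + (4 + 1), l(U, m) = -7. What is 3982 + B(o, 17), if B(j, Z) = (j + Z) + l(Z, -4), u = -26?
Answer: 3971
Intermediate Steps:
o = -21 (o = -26 + (4 + 1) = -26 + 5 = -21)
B(j, Z) = -7 + Z + j (B(j, Z) = (j + Z) - 7 = (Z + j) - 7 = -7 + Z + j)
3982 + B(o, 17) = 3982 + (-7 + 17 - 21) = 3982 - 11 = 3971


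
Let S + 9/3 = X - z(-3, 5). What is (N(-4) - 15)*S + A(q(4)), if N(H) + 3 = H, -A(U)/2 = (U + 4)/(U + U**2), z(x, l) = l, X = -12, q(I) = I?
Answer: 2196/5 ≈ 439.20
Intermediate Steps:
A(U) = -2*(4 + U)/(U + U**2) (A(U) = -2*(U + 4)/(U + U**2) = -2*(4 + U)/(U + U**2))
N(H) = -3 + H
S = -20 (S = -3 + (-12 - 1*5) = -3 + (-12 - 5) = -3 - 17 = -20)
(N(-4) - 15)*S + A(q(4)) = ((-3 - 4) - 15)*(-20) + 2*(-4 - 1*4)/(4*(1 + 4)) = (-7 - 15)*(-20) + 2*(1/4)*(-4 - 4)/5 = -22*(-20) + 2*(1/4)*(1/5)*(-8) = 440 - 4/5 = 2196/5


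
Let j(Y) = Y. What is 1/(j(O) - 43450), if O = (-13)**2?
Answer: -1/43281 ≈ -2.3105e-5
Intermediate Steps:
O = 169
1/(j(O) - 43450) = 1/(169 - 43450) = 1/(-43281) = -1/43281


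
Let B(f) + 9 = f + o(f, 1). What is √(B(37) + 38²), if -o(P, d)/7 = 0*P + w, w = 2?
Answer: 27*√2 ≈ 38.184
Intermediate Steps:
o(P, d) = -14 (o(P, d) = -7*(0*P + 2) = -7*(0 + 2) = -7*2 = -14)
B(f) = -23 + f (B(f) = -9 + (f - 14) = -9 + (-14 + f) = -23 + f)
√(B(37) + 38²) = √((-23 + 37) + 38²) = √(14 + 1444) = √1458 = 27*√2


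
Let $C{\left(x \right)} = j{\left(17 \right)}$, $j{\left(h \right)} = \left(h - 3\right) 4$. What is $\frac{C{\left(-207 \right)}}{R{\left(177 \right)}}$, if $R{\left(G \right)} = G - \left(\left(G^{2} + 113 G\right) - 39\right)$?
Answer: $- \frac{4}{3651} \approx -0.0010956$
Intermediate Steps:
$j{\left(h \right)} = -12 + 4 h$ ($j{\left(h \right)} = \left(-3 + h\right) 4 = -12 + 4 h$)
$R{\left(G \right)} = 39 - G^{2} - 112 G$ ($R{\left(G \right)} = G - \left(-39 + G^{2} + 113 G\right) = 39 - G^{2} - 112 G$)
$C{\left(x \right)} = 56$ ($C{\left(x \right)} = -12 + 4 \cdot 17 = -12 + 68 = 56$)
$\frac{C{\left(-207 \right)}}{R{\left(177 \right)}} = \frac{56}{39 - 177^{2} - 19824} = \frac{56}{39 - 31329 - 19824} = \frac{56}{-51114} = 56 \left(- \frac{1}{51114}\right) = - \frac{4}{3651}$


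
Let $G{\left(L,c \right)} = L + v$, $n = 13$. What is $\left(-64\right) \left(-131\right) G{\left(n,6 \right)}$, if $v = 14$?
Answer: $226368$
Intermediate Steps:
$G{\left(L,c \right)} = 14 + L$ ($G{\left(L,c \right)} = L + 14 = 14 + L$)
$\left(-64\right) \left(-131\right) G{\left(n,6 \right)} = \left(-64\right) \left(-131\right) \left(14 + 13\right) = 8384 \cdot 27 = 226368$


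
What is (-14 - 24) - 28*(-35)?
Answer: 942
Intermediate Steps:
(-14 - 24) - 28*(-35) = -38 + 980 = 942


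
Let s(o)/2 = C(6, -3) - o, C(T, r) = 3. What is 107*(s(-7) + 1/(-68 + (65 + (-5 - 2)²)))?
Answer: 98547/46 ≈ 2142.3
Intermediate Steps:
s(o) = 6 - 2*o (s(o) = 2*(3 - o) = 6 - 2*o)
107*(s(-7) + 1/(-68 + (65 + (-5 - 2)²))) = 107*((6 - 2*(-7)) + 1/(-68 + (65 + (-5 - 2)²))) = 107*((6 + 14) + 1/(-68 + (65 + (-7)²))) = 107*(20 + 1/(-68 + (65 + 49))) = 107*(20 + 1/(-68 + 114)) = 107*(20 + 1/46) = 107*(921/46) = 98547/46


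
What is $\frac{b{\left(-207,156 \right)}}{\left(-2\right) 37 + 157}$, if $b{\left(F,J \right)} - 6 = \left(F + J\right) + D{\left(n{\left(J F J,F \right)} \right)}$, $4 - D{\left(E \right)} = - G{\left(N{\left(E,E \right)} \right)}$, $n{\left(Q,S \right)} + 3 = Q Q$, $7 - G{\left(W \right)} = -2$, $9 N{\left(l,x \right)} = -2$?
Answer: $- \frac{32}{83} \approx -0.38554$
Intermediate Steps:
$N{\left(l,x \right)} = - \frac{2}{9}$ ($N{\left(l,x \right)} = \frac{1}{9} \left(-2\right) = - \frac{2}{9}$)
$G{\left(W \right)} = 9$ ($G{\left(W \right)} = 7 - -2 = 7 + 2 = 9$)
$n{\left(Q,S \right)} = -3 + Q^{2}$ ($n{\left(Q,S \right)} = -3 + Q Q = -3 + Q^{2}$)
$D{\left(E \right)} = 13$ ($D{\left(E \right)} = 4 - \left(-1\right) 9 = 4 - -9 = 4 + 9 = 13$)
$b{\left(F,J \right)} = 19 + F + J$ ($b{\left(F,J \right)} = 6 + \left(\left(F + J\right) + 13\right) = 6 + \left(13 + F + J\right) = 19 + F + J$)
$\frac{b{\left(-207,156 \right)}}{\left(-2\right) 37 + 157} = \frac{19 - 207 + 156}{\left(-2\right) 37 + 157} = - \frac{32}{-74 + 157} = - \frac{32}{83}$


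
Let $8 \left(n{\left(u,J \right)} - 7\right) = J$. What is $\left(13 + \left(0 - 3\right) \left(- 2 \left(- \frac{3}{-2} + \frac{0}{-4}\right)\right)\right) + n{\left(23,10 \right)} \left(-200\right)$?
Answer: $-1628$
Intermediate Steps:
$n{\left(u,J \right)} = 7 + \frac{J}{8}$
$\left(13 + \left(0 - 3\right) \left(- 2 \left(- \frac{3}{-2} + \frac{0}{-4}\right)\right)\right) + n{\left(23,10 \right)} \left(-200\right) = \left(13 + \left(0 - 3\right) \left(- 2 \left(- \frac{3}{-2} + \frac{0}{-4}\right)\right)\right) + \left(7 + \frac{1}{8} \cdot 10\right) \left(-200\right) = \left(13 - 3 \left(- 2 \left(\left(-3\right) \left(- \frac{1}{2}\right) + 0 \left(- \frac{1}{4}\right)\right)\right)\right) + \left(7 + \frac{5}{4}\right) \left(-200\right) = \left(13 - 3 \left(- 2 \left(\frac{3}{2} + 0\right)\right)\right) + \frac{33}{4} \left(-200\right) = \left(13 - 3 \left(\left(-2\right) \frac{3}{2}\right)\right) - 1650 = \left(13 - -9\right) - 1650 = \left(13 + 9\right) - 1650 = 22 - 1650 = -1628$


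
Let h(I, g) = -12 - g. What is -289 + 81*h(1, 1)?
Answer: -1342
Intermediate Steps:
-289 + 81*h(1, 1) = -289 + 81*(-12 - 1*1) = -289 + 81*(-12 - 1) = -289 + 81*(-13) = -289 - 1053 = -1342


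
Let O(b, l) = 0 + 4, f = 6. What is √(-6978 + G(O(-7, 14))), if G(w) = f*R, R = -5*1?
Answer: 4*I*√438 ≈ 83.714*I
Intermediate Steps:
R = -5
O(b, l) = 4
G(w) = -30 (G(w) = 6*(-5) = -30)
√(-6978 + G(O(-7, 14))) = √(-6978 - 30) = √(-7008) = 4*I*√438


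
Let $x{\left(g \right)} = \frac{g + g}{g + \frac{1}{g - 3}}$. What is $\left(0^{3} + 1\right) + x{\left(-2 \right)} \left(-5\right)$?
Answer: $- \frac{89}{11} \approx -8.0909$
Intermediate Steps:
$x{\left(g \right)} = \frac{2 g}{g + \frac{1}{-3 + g}}$
$\left(0^{3} + 1\right) + x{\left(-2 \right)} \left(-5\right) = \left(0^{3} + 1\right) + 2 \left(-2\right) \frac{1}{1 + \left(-2\right)^{2} - -6} \left(-3 - 2\right) \left(-5\right) = \left(0 + 1\right) + 2 \left(-2\right) \frac{1}{1 + 4 + 6} \left(-5\right) \left(-5\right) = 1 + 2 \left(-2\right) \frac{1}{11} \left(-5\right) \left(-5\right) = 1 + \frac{20}{11} \left(-5\right) = 1 - \frac{100}{11} = - \frac{89}{11}$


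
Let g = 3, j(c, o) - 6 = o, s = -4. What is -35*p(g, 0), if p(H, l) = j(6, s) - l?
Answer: -70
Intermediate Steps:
j(c, o) = 6 + o
p(H, l) = 2 - l (p(H, l) = (6 - 4) - l = 2 - l)
-35*p(g, 0) = -35*(2 - 1*0) = -35*(2 + 0) = -35*2 = -70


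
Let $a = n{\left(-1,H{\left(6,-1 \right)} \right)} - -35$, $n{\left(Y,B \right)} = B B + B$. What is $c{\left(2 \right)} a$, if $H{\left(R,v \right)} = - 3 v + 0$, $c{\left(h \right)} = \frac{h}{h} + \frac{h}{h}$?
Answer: $94$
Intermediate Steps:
$c{\left(h \right)} = 2$ ($c{\left(h \right)} = 1 + 1 = 2$)
$H{\left(R,v \right)} = - 3 v$
$n{\left(Y,B \right)} = B + B^{2}$ ($n{\left(Y,B \right)} = B^{2} + B = B + B^{2}$)
$a = 47$ ($a = \left(-3\right) \left(-1\right) \left(1 - -3\right) - -35 = 3 \left(1 + 3\right) + 35 = 3 \cdot 4 + 35 = 12 + 35 = 47$)
$c{\left(2 \right)} a = 2 \cdot 47 = 94$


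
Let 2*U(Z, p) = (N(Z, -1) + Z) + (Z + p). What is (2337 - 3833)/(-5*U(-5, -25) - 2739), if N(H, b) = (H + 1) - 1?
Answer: 1496/2639 ≈ 0.56688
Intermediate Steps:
N(H, b) = H (N(H, b) = (1 + H) - 1 = H)
U(Z, p) = p/2 + 3*Z/2 (U(Z, p) = ((Z + Z) + (Z + p))/2 = (2*Z + (Z + p))/2 = (p + 3*Z)/2 = p/2 + 3*Z/2)
(2337 - 3833)/(-5*U(-5, -25) - 2739) = (2337 - 3833)/(-5*((½)*(-25) + (3/2)*(-5)) - 2739) = -1496/(-5*(-25/2 - 15/2) - 2739) = -1496/(-5*(-20) - 2739) = -1496/(100 - 2739) = -1496/(-2639) = -1496*(-1/2639) = 1496/2639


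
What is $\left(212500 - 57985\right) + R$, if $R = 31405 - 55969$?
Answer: $129951$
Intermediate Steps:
$R = -24564$ ($R = 31405 - 55969 = -24564$)
$\left(212500 - 57985\right) + R = \left(212500 - 57985\right) - 24564 = 154515 - 24564 = 129951$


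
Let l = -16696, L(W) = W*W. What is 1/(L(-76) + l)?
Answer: -1/10920 ≈ -9.1575e-5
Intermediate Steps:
L(W) = W**2
1/(L(-76) + l) = 1/((-76)**2 - 16696) = 1/(5776 - 16696) = 1/(-10920) = -1/10920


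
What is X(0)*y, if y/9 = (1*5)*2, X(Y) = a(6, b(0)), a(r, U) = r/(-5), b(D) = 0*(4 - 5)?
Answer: -108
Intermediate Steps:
b(D) = 0 (b(D) = 0*(-1) = 0)
a(r, U) = -r/5 (a(r, U) = r*(-⅕) = -r/5)
X(Y) = -6/5 (X(Y) = -⅕*6 = -6/5)
y = 90 (y = 9*((1*5)*2) = 9*(5*2) = 9*10 = 90)
X(0)*y = -6/5*90 = -108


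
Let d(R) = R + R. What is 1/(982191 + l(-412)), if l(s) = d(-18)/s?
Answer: 103/101165682 ≈ 1.0181e-6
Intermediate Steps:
d(R) = 2*R
l(s) = -36/s (l(s) = (2*(-18))/s = -36/s)
1/(982191 + l(-412)) = 1/(982191 - 36/(-412)) = 1/(982191 - 36*(-1/412)) = 1/(982191 + 9/103) = 1/(101165682/103) = 103/101165682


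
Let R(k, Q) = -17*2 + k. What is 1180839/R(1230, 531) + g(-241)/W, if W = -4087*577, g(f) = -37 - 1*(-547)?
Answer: 2784652739001/2820406004 ≈ 987.32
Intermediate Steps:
R(k, Q) = -34 + k
g(f) = 510 (g(f) = -37 + 547 = 510)
W = -2358199
1180839/R(1230, 531) + g(-241)/W = 1180839/(-34 + 1230) + 510/(-2358199) = 1180839/1196 + 510*(-1/2358199) = 1180839*(1/1196) - 510/2358199 = 1180839/1196 - 510/2358199 = 2784652739001/2820406004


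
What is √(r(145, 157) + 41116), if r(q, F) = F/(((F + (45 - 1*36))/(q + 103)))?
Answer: 12*√1978222/83 ≈ 203.35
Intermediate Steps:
r(q, F) = F*(103 + q)/(9 + F) (r(q, F) = F/(((F + (45 - 36))/(103 + q))) = F/(((F + 9)/(103 + q))) = F/(((9 + F)/(103 + q))) = F*((103 + q)/(9 + F)) = F*(103 + q)/(9 + F))
√(r(145, 157) + 41116) = √(157*(103 + 145)/(9 + 157) + 41116) = √(157*248/166 + 41116) = √(157*(1/166)*248 + 41116) = √(19468/83 + 41116) = √(3432096/83) = 12*√1978222/83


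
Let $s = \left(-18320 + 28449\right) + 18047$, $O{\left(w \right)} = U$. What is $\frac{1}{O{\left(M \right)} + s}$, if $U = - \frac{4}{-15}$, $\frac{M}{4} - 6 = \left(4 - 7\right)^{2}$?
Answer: $\frac{15}{422644} \approx 3.5491 \cdot 10^{-5}$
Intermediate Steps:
$M = 60$ ($M = 24 + 4 \left(4 - 7\right)^{2} = 24 + 4 \left(-3\right)^{2} = 24 + 4 \cdot 9 = 24 + 36 = 60$)
$U = \frac{4}{15}$ ($U = \left(-4\right) \left(- \frac{1}{15}\right) = \frac{4}{15} \approx 0.26667$)
$O{\left(w \right)} = \frac{4}{15}$
$s = 28176$ ($s = 10129 + 18047 = 28176$)
$\frac{1}{O{\left(M \right)} + s} = \frac{1}{\frac{4}{15} + 28176} = \frac{1}{\frac{422644}{15}} = \frac{15}{422644}$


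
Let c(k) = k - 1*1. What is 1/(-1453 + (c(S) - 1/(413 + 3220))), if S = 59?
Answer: -3633/5068036 ≈ -0.00071685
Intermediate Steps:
c(k) = -1 + k (c(k) = k - 1 = -1 + k)
1/(-1453 + (c(S) - 1/(413 + 3220))) = 1/(-1453 + ((-1 + 59) - 1/(413 + 3220))) = 1/(-1453 + (58 - 1/3633)) = 1/(-1453 + 210713/3633) = 1/(-5068036/3633) = -3633/5068036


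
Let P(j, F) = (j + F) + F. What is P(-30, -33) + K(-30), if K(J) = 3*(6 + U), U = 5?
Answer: -63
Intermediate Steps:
P(j, F) = j + 2*F (P(j, F) = (F + j) + F = j + 2*F)
K(J) = 33 (K(J) = 3*(6 + 5) = 3*11 = 33)
P(-30, -33) + K(-30) = (-30 + 2*(-33)) + 33 = (-30 - 66) + 33 = -96 + 33 = -63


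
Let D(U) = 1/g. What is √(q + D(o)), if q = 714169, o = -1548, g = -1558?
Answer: 3*√192616457662/1558 ≈ 845.08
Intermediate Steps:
D(U) = -1/1558 (D(U) = 1/(-1558) = -1/1558)
√(q + D(o)) = √(714169 - 1/1558) = √(1112675301/1558) = 3*√192616457662/1558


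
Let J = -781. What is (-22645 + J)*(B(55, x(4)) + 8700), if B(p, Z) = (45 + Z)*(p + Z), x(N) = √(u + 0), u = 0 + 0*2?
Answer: -261785550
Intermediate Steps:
u = 0 (u = 0 + 0 = 0)
x(N) = 0 (x(N) = √(0 + 0) = √0 = 0)
B(p, Z) = (45 + Z)*(Z + p)
(-22645 + J)*(B(55, x(4)) + 8700) = (-22645 - 781)*((0² + 45*0 + 45*55 + 0*55) + 8700) = -23426*((0 + 0 + 2475 + 0) + 8700) = -23426*(2475 + 8700) = -23426*11175 = -261785550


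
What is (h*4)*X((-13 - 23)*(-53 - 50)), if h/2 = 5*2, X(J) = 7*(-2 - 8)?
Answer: -5600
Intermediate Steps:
X(J) = -70 (X(J) = 7*(-10) = -70)
h = 20 (h = 2*(5*2) = 2*10 = 20)
(h*4)*X((-13 - 23)*(-53 - 50)) = (20*4)*(-70) = 80*(-70) = -5600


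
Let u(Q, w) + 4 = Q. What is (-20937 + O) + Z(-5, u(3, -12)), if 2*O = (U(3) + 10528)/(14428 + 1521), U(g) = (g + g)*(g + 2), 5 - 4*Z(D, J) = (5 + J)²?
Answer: -1335851175/63796 ≈ -20939.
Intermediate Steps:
u(Q, w) = -4 + Q
Z(D, J) = 5/4 - (5 + J)²/4
U(g) = 2*g*(2 + g) (U(g) = (2*g)*(2 + g) = 2*g*(2 + g))
O = 5279/15949 (O = ((2*3*(2 + 3) + 10528)/(14428 + 1521))/2 = ((2*3*5 + 10528)/15949)/2 = ((30 + 10528)*(1/15949))/2 = (10558*(1/15949))/2 = (½)*(10558/15949) = 5279/15949 ≈ 0.33099)
(-20937 + O) + Z(-5, u(3, -12)) = (-20937 + 5279/15949) + (5/4 - (5 + (-4 + 3))²/4) = -333918934/15949 + (5/4 - (5 - 1)²/4) = -333918934/15949 + (5/4 - ¼*4²) = -333918934/15949 + (5/4 - ¼*16) = -333918934/15949 + (5/4 - 4) = -333918934/15949 - 11/4 = -1335851175/63796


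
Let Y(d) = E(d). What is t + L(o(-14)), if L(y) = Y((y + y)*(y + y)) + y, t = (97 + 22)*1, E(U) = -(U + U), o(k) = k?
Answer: -1463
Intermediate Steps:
E(U) = -2*U
Y(d) = -2*d
t = 119 (t = 119*1 = 119)
L(y) = y - 8*y**2 (L(y) = -2*(y + y)*(y + y) + y = -2*2*y*2*y + y = -8*y**2 + y = y - 8*y**2)
t + L(o(-14)) = 119 - 14*(1 - 8*(-14)) = 119 - 14*(1 + 112) = 119 - 14*113 = 119 - 1582 = -1463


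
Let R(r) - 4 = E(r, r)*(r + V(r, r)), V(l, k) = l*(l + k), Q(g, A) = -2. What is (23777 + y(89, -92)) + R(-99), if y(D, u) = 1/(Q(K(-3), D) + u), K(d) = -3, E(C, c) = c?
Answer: -179259505/94 ≈ -1.9070e+6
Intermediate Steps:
V(l, k) = l*(k + l)
y(D, u) = 1/(-2 + u)
R(r) = 4 + r*(r + 2*r²) (R(r) = 4 + r*(r + r*(r + r)) = 4 + r*(r + r*(2*r)) = 4 + r*(r + 2*r²))
(23777 + y(89, -92)) + R(-99) = (23777 + 1/(-2 - 92)) + (4 + (-99)² + 2*(-99)³) = (23777 + 1/(-94)) + (4 + 9801 + 2*(-970299)) = (23777 - 1/94) + (4 + 9801 - 1940598) = 2235037/94 - 1930793 = -179259505/94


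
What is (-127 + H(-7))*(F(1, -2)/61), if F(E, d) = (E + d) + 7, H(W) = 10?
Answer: -702/61 ≈ -11.508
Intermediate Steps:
F(E, d) = 7 + E + d
(-127 + H(-7))*(F(1, -2)/61) = (-127 + 10)*((7 + 1 - 2)/61) = -702/61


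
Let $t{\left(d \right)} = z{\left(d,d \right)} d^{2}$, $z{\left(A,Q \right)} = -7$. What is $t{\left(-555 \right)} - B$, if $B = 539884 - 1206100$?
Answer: $-1489959$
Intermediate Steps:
$B = -666216$
$t{\left(d \right)} = - 7 d^{2}$
$t{\left(-555 \right)} - B = - 7 \left(-555\right)^{2} - -666216 = \left(-7\right) 308025 + 666216 = -2156175 + 666216 = -1489959$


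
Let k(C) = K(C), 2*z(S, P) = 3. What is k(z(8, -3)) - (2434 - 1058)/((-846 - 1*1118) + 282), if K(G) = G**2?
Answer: 10321/3364 ≈ 3.0681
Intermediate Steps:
z(S, P) = 3/2 (z(S, P) = (1/2)*3 = 3/2)
k(C) = C**2
k(z(8, -3)) - (2434 - 1058)/((-846 - 1*1118) + 282) = (3/2)**2 - (2434 - 1058)/((-846 - 1*1118) + 282) = 9/4 - 1376/((-846 - 1118) + 282) = 9/4 - 1376/(-1964 + 282) = 9/4 - 1376/(-1682) = 9/4 - 1376*(-1)/1682 = 9/4 - 1*(-688/841) = 9/4 + 688/841 = 10321/3364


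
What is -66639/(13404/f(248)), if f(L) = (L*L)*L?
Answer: -84703677824/1117 ≈ -7.5831e+7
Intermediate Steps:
f(L) = L**3 (f(L) = L**2*L = L**3)
-66639/(13404/f(248)) = -66639/(13404/(248**3)) = -66639/(13404/15252992) = -66639/(13404*(1/15252992)) = -66639/3351/3813248 = -66639*3813248/3351 = -1*84703677824/1117 = -84703677824/1117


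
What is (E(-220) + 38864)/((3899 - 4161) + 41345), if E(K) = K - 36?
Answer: 38608/41083 ≈ 0.93976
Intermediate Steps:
E(K) = -36 + K
(E(-220) + 38864)/((3899 - 4161) + 41345) = ((-36 - 220) + 38864)/((3899 - 4161) + 41345) = (-256 + 38864)/(-262 + 41345) = 38608/41083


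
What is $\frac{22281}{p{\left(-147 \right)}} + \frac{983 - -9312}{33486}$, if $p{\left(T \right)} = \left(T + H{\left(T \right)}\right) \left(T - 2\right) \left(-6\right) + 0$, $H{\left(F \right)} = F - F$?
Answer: $\frac{2408122}{17462949} \approx 0.1379$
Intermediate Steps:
$H{\left(F \right)} = 0$
$p{\left(T \right)} = - 6 T \left(-2 + T\right)$ ($p{\left(T \right)} = \left(T + 0\right) \left(T - 2\right) \left(-6\right) + 0 = T \left(-2 + T\right) \left(-6\right) + 0 = - 6 T \left(-2 + T\right) + 0 = - 6 T \left(-2 + T\right)$)
$\frac{22281}{p{\left(-147 \right)}} + \frac{983 - -9312}{33486} = \frac{22281}{6 \left(-147\right) \left(2 - -147\right)} + \frac{983 - -9312}{33486} = \frac{22281}{6 \left(-147\right) \left(2 + 147\right)} + \left(983 + 9312\right) \frac{1}{33486} = \frac{22281}{6 \left(-147\right) 149} + 10295 \cdot \frac{1}{33486} = \frac{22281}{-131418} + \frac{10295}{33486} = 22281 \left(- \frac{1}{131418}\right) + \frac{10295}{33486} = - \frac{1061}{6258} + \frac{10295}{33486} = \frac{2408122}{17462949}$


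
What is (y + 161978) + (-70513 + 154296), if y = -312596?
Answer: -66835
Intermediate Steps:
(y + 161978) + (-70513 + 154296) = (-312596 + 161978) + (-70513 + 154296) = -150618 + 83783 = -66835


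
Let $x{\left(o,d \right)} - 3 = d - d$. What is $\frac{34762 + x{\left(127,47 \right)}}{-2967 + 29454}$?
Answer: $\frac{34765}{26487} \approx 1.3125$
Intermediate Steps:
$x{\left(o,d \right)} = 3$ ($x{\left(o,d \right)} = 3 + \left(d - d\right) = 3 + 0 = 3$)
$\frac{34762 + x{\left(127,47 \right)}}{-2967 + 29454} = \frac{34762 + 3}{-2967 + 29454} = \frac{34765}{26487}$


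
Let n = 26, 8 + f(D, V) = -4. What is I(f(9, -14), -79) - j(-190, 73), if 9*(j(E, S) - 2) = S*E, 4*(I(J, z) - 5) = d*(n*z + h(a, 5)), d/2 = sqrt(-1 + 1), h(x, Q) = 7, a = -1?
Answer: 13897/9 ≈ 1544.1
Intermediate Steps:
f(D, V) = -12 (f(D, V) = -8 - 4 = -12)
d = 0 (d = 2*sqrt(-1 + 1) = 2*sqrt(0) = 2*0 = 0)
I(J, z) = 5 (I(J, z) = 5 + (0*(26*z + 7))/4 = 5 + (0*(7 + 26*z))/4 = 5 + (1/4)*0 = 5 + 0 = 5)
j(E, S) = 2 + E*S/9 (j(E, S) = 2 + (S*E)/9 = 2 + (E*S)/9 = 2 + E*S/9)
I(f(9, -14), -79) - j(-190, 73) = 5 - (2 + (1/9)*(-190)*73) = 5 - (2 - 13870/9) = 5 - 1*(-13852/9) = 5 + 13852/9 = 13897/9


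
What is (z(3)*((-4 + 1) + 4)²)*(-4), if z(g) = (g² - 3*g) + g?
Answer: -12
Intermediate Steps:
z(g) = g² - 2*g
(z(3)*((-4 + 1) + 4)²)*(-4) = ((3*(-2 + 3))*((-4 + 1) + 4)²)*(-4) = ((3*1)*(-3 + 4)²)*(-4) = (3*1²)*(-4) = (3*1)*(-4) = 3*(-4) = -12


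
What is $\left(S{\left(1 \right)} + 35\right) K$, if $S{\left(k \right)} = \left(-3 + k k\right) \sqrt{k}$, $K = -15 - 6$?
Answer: $-693$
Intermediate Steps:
$K = -21$ ($K = -15 - 6 = -21$)
$S{\left(k \right)} = \sqrt{k} \left(-3 + k^{2}\right)$ ($S{\left(k \right)} = \left(-3 + k^{2}\right) \sqrt{k} = \sqrt{k} \left(-3 + k^{2}\right)$)
$\left(S{\left(1 \right)} + 35\right) K = \left(\sqrt{1} \left(-3 + 1^{2}\right) + 35\right) \left(-21\right) = \left(1 \left(-3 + 1\right) + 35\right) \left(-21\right) = \left(1 \left(-2\right) + 35\right) \left(-21\right) = \left(-2 + 35\right) \left(-21\right) = 33 \left(-21\right) = -693$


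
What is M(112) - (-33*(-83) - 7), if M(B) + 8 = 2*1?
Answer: -2738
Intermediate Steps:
M(B) = -6 (M(B) = -8 + 2*1 = -8 + 2 = -6)
M(112) - (-33*(-83) - 7) = -6 - (-33*(-83) - 7) = -6 - (2739 - 7) = -6 - 1*2732 = -6 - 2732 = -2738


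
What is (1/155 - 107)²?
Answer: 275029056/24025 ≈ 11448.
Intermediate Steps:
(1/155 - 107)² = (-16584/155)² = 275029056/24025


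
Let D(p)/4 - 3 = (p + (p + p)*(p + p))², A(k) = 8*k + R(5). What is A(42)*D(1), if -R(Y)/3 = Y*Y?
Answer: 29232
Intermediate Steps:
R(Y) = -3*Y² (R(Y) = -3*Y*Y = -3*Y²)
A(k) = -75 + 8*k (A(k) = 8*k - 3*5² = 8*k - 3*25 = 8*k - 75 = -75 + 8*k)
D(p) = 12 + 4*(p + 4*p²)² (D(p) = 12 + 4*(p + (p + p)*(p + p))² = 12 + 4*(p + (2*p)*(2*p))² = 12 + 4*(p + 4*p²)²)
A(42)*D(1) = (-75 + 8*42)*(12 + 4*1²*(1 + 4*1)²) = (-75 + 336)*(12 + 4*1*(1 + 4)²) = 261*(12 + 4*1*5²) = 261*(12 + 4*1*25) = 261*(12 + 100) = 261*112 = 29232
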